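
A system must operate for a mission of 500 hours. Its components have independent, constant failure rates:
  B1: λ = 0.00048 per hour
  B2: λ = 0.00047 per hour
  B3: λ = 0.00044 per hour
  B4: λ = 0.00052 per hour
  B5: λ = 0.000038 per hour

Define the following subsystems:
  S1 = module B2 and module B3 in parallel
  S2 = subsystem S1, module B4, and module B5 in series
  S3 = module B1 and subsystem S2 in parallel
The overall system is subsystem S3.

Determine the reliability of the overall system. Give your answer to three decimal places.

0.941

R(B1) = exp(−0.00048 × 500) = 0.78663
R(B2) = exp(−0.00047 × 500) = 0.79057
R(B3) = exp(−0.00044 × 500) = 0.80252
R(B4) = exp(−0.00052 × 500) = 0.77105
R(B5) = exp(−0.000038 × 500) = 0.98118
Parallel (B2 and B3): 1 − (1 − 0.79057)(1 − 0.80252) = 0.95864
Series ([0.95864], B4, and B5): 0.95864 × 0.77105 × 0.98118 = 0.72525
Parallel (B1 and [0.72525]): 1 − (1 − 0.78663)(1 − 0.72525) = 0.941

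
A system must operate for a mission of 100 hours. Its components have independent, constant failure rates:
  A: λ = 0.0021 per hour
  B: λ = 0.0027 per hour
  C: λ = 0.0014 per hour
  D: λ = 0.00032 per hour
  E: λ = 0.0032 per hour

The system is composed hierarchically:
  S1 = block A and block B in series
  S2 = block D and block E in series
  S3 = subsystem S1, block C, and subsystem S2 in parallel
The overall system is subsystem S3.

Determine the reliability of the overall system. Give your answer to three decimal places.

R(A) = exp(−0.0021 × 100) = 0.81058
R(B) = exp(−0.0027 × 100) = 0.76338
R(C) = exp(−0.0014 × 100) = 0.86936
R(D) = exp(−0.00032 × 100) = 0.96851
R(E) = exp(−0.0032 × 100) = 0.72615
Series (A and B): 0.81058 × 0.76338 = 0.61878
Series (D and E): 0.96851 × 0.72615 = 0.70328
Parallel ([0.61878], C, and [0.70328]): 1 − (1 − 0.61878)(1 − 0.86936)(1 − 0.70328) = 0.985

0.985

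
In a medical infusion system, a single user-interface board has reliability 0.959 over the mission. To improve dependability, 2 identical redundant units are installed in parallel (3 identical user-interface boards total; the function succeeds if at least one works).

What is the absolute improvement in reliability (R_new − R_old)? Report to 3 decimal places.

R_before = 0.959
R_after = 1 − (1 − 0.959)^3 = 1.000
ΔR = 1.000 − 0.959 = 0.041

0.041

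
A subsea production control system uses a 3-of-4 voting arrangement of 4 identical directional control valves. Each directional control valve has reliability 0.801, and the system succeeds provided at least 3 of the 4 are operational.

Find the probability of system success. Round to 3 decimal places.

R = Σ_{i=3}^{4} C(4,i) p^i (1−p)^{4−i} with p = 0.801
C(4,3)·0.801^3·0.199^1 = 0.40908
C(4,4)·0.801^4·0.199^0 = 0.41165
Sum = 0.821

0.821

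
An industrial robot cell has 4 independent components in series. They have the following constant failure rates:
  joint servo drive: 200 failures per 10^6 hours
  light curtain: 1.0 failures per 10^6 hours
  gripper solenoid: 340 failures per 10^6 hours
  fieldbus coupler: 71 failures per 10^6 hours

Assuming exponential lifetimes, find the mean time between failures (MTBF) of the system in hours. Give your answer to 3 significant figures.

Series of exponential components: λ_sys = Σ λ_i
λ_sys = 0.00020 + 0.0000010 + 0.00034 + 0.000071 = 6.1200e-04 /h
MTBF = 1 / λ_sys = 1630 h

1630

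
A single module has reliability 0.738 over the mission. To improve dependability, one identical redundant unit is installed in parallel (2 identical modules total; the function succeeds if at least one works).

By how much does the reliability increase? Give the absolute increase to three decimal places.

0.193

R_before = 0.738
R_after = 1 − (1 − 0.738)^2 = 0.931
ΔR = 0.931 − 0.738 = 0.193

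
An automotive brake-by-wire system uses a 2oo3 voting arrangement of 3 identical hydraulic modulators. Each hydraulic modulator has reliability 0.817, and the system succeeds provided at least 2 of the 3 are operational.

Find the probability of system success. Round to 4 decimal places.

0.9118

R = Σ_{i=2}^{3} C(3,i) p^i (1−p)^{3−i} with p = 0.817
C(3,2)·0.817^2·0.183^1 = 0.366451
C(3,3)·0.817^3·0.183^0 = 0.545339
Sum = 0.9118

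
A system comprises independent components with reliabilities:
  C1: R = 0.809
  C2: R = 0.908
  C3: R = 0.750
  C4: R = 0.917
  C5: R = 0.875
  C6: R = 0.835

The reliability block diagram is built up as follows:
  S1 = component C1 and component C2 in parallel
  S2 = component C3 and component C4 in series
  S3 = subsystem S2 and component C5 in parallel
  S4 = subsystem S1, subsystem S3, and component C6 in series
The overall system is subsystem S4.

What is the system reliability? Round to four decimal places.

0.7883

Parallel (C1 and C2): 1 − (1 − 0.809000)(1 − 0.908000) = 0.982428
Series (C3 and C4): 0.750000 × 0.917000 = 0.687750
Parallel ([0.687750] and C5): 1 − (1 − 0.687750)(1 − 0.875000) = 0.960969
Series ([0.982428], [0.960969], and C6): 0.982428 × 0.960969 × 0.835000 = 0.7883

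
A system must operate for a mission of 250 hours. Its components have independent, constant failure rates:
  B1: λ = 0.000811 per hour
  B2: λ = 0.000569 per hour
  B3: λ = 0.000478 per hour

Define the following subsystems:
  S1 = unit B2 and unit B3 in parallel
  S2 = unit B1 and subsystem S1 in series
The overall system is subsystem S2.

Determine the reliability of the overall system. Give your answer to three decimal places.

R(B1) = exp(−0.000811 × 250) = 0.81648
R(B2) = exp(−0.000569 × 250) = 0.86740
R(B3) = exp(−0.000478 × 250) = 0.88736
Parallel (B2 and B3): 1 − (1 − 0.86740)(1 − 0.88736) = 0.98506
Series (B1 and [0.98506]): 0.81648 × 0.98506 = 0.804

0.804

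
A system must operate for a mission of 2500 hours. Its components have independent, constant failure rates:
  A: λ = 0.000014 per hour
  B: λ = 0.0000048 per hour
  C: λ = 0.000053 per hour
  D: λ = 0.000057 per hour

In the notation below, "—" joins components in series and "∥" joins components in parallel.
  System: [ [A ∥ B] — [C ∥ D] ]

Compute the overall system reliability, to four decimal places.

0.9831

R(A) = exp(−0.000014 × 2500) = 0.965605
R(B) = exp(−0.0000048 × 2500) = 0.988072
R(C) = exp(−0.000053 × 2500) = 0.875903
R(D) = exp(−0.000057 × 2500) = 0.867188
Parallel (A and B): 1 − (1 − 0.965605)(1 − 0.988072) = 0.999590
Parallel (C and D): 1 − (1 − 0.875903)(1 − 0.867188) = 0.983518
Series ([0.999590] and [0.983518]): 0.999590 × 0.983518 = 0.9831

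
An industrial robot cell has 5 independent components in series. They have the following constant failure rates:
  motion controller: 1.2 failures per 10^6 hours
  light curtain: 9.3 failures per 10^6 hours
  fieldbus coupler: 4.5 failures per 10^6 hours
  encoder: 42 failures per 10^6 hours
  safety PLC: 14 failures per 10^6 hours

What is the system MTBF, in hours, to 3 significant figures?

Series of exponential components: λ_sys = Σ λ_i
λ_sys = 0.0000012 + 0.0000093 + 0.0000045 + 0.000042 + 0.000014 = 7.1000e-05 /h
MTBF = 1 / λ_sys = 14100 h

14100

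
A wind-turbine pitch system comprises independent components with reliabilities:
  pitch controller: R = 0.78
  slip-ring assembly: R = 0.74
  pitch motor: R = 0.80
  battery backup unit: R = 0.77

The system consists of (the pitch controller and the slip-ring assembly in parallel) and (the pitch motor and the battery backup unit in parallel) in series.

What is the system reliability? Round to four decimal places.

Parallel (pitch controller and slip-ring assembly): 1 − (1 − 0.780000)(1 − 0.740000) = 0.942800
Parallel (pitch motor and battery backup unit): 1 − (1 − 0.800000)(1 − 0.770000) = 0.954000
Series ([0.942800] and [0.954000]): 0.942800 × 0.954000 = 0.8994

0.8994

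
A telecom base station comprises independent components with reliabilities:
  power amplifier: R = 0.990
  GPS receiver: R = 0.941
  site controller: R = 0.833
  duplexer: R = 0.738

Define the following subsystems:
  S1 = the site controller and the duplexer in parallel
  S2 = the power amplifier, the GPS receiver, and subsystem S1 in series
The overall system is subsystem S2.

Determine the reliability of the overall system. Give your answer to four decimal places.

Parallel (site controller and duplexer): 1 − (1 − 0.833000)(1 − 0.738000) = 0.956246
Series (power amplifier, GPS receiver, and [0.956246]): 0.990000 × 0.941000 × 0.956246 = 0.8908

0.8908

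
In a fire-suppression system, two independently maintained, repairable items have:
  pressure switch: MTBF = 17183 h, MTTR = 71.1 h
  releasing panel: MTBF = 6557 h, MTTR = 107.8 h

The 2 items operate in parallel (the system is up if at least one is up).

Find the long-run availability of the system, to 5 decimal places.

0.99993

A(pressure switch) = MTBF/(MTBF+MTTR) = 17183/(17183+71.1) = 0.995879
A(releasing panel) = MTBF/(MTBF+MTTR) = 6557/(6557+107.8) = 0.983825
Parallel availability: 1 − (1 − 0.995879)(1 − 0.983825) = 0.99993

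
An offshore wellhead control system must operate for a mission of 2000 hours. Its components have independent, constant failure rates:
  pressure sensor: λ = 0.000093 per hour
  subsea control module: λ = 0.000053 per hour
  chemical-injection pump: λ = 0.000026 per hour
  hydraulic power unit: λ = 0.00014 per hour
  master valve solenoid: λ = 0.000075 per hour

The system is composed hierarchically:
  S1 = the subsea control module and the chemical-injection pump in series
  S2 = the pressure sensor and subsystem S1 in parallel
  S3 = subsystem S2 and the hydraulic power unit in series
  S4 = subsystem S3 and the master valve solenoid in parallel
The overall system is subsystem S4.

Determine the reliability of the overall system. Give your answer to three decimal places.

0.963

R(pressure sensor) = exp(−0.000093 × 2000) = 0.83027
R(subsea control module) = exp(−0.000053 × 2000) = 0.89942
R(chemical-injection pump) = exp(−0.000026 × 2000) = 0.94933
R(hydraulic power unit) = exp(−0.00014 × 2000) = 0.75578
R(master valve solenoid) = exp(−0.000075 × 2000) = 0.86071
Series (subsea control module and chemical-injection pump): 0.89942 × 0.94933 = 0.85385
Parallel (pressure sensor and [0.85385]): 1 − (1 − 0.83027)(1 − 0.85385) = 0.97519
Series ([0.97519] and hydraulic power unit): 0.97519 × 0.75578 = 0.73703
Parallel ([0.73703] and master valve solenoid): 1 − (1 − 0.73703)(1 − 0.86071) = 0.963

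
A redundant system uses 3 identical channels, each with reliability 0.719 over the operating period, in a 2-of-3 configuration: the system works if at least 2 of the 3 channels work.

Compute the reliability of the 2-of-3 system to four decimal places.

R = Σ_{i=2}^{3} C(3,i) p^i (1−p)^{3−i} with p = 0.719
C(3,2)·0.719^2·0.281^1 = 0.435798
C(3,3)·0.719^3·0.281^0 = 0.371695
Sum = 0.8075

0.8075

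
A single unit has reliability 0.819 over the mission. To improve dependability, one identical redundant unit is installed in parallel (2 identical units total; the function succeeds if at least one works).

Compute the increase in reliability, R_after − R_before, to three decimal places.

0.148

R_before = 0.819
R_after = 1 − (1 − 0.819)^2 = 0.967
ΔR = 0.967 − 0.819 = 0.148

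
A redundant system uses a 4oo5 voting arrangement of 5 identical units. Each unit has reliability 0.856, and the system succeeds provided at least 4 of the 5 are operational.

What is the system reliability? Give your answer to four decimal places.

0.8462

R = Σ_{i=4}^{5} C(5,i) p^i (1−p)^{5−i} with p = 0.856
C(5,4)·0.856^4·0.144^1 = 0.386569
C(5,5)·0.856^5·0.144^0 = 0.459588
Sum = 0.8462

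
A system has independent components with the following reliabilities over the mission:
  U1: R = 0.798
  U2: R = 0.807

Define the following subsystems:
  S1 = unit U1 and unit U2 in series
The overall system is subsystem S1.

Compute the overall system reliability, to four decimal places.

Series (U1 and U2): 0.798000 × 0.807000 = 0.6440

0.6440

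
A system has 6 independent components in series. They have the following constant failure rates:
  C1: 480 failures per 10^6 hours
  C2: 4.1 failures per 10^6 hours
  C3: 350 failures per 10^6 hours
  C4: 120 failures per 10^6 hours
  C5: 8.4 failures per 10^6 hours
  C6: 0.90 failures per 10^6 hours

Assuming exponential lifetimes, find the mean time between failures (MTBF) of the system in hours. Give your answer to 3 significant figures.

Series of exponential components: λ_sys = Σ λ_i
λ_sys = 0.00048 + 0.0000041 + 0.00035 + 0.00012 + 0.0000084 + 0.00000090 = 9.6340e-04 /h
MTBF = 1 / λ_sys = 1040 h

1040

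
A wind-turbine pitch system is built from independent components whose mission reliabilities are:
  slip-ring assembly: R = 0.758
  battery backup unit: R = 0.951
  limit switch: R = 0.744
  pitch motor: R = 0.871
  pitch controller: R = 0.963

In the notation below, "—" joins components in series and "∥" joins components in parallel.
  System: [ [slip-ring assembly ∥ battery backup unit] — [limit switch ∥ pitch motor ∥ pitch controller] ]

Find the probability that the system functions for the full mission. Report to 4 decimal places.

0.9869

Parallel (slip-ring assembly and battery backup unit): 1 − (1 − 0.758000)(1 − 0.951000) = 0.988142
Parallel (limit switch, pitch motor, and pitch controller): 1 − (1 − 0.744000)(1 − 0.871000)(1 − 0.963000) = 0.998778
Series ([0.988142] and [0.998778]): 0.988142 × 0.998778 = 0.9869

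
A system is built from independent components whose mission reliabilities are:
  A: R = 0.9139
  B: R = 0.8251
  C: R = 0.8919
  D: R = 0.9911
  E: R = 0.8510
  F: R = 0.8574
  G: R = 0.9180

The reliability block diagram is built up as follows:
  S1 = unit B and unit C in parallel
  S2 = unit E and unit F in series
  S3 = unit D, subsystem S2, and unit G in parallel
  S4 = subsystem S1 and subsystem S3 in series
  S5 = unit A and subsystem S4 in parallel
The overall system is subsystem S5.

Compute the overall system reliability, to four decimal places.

Parallel (B and C): 1 − (1 − 0.825100)(1 − 0.891900) = 0.981093
Series (E and F): 0.851000 × 0.857400 = 0.729647
Parallel (D, [0.729647], and G): 1 − (1 − 0.991100)(1 − 0.729647)(1 − 0.918000) = 0.999803
Series ([0.981093] and [0.999803]): 0.981093 × 0.999803 = 0.980900
Parallel (A and [0.980900]): 1 − (1 − 0.913900)(1 − 0.980900) = 0.9984

0.9984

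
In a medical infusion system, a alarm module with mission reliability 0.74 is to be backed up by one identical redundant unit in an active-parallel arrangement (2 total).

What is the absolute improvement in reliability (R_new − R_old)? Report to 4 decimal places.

R_before = 0.74
R_after = 1 − (1 − 0.74)^2 = 0.9324
ΔR = 0.9324 − 0.74 = 0.1924

0.1924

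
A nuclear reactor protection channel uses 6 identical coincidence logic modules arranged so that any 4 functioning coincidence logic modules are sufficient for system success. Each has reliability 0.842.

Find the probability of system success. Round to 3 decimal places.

R = Σ_{i=4}^{6} C(6,i) p^i (1−p)^{6−i} with p = 0.842
C(6,4)·0.842^4·0.158^2 = 0.18821
C(6,5)·0.842^5·0.158^1 = 0.40121
C(6,6)·0.842^6·0.158^0 = 0.35635
Sum = 0.946

0.946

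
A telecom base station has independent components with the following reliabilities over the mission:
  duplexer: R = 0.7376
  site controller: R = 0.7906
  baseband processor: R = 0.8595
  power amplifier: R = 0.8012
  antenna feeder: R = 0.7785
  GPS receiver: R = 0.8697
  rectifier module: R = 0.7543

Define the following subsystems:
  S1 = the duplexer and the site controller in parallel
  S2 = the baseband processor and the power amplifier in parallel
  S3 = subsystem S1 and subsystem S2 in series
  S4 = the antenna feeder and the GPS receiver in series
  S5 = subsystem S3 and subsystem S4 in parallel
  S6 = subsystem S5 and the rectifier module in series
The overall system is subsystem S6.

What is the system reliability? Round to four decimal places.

Parallel (duplexer and site controller): 1 − (1 − 0.737600)(1 − 0.790600) = 0.945053
Parallel (baseband processor and power amplifier): 1 − (1 − 0.859500)(1 − 0.801200) = 0.972069
Series ([0.945053] and [0.972069]): 0.945053 × 0.972069 = 0.918657
Series (antenna feeder and GPS receiver): 0.778500 × 0.869700 = 0.677061
Parallel ([0.918657] and [0.677061]): 1 − (1 − 0.918657)(1 − 0.677061) = 0.973731
Series ([0.973731] and rectifier module): 0.973731 × 0.754300 = 0.7345

0.7345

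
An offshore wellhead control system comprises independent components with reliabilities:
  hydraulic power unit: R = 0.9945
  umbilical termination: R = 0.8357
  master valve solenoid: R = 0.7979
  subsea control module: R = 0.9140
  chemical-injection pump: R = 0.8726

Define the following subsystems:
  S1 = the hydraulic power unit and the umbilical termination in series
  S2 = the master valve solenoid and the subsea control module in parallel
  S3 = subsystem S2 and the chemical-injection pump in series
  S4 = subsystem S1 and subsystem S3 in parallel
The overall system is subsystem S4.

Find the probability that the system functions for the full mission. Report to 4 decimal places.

Series (hydraulic power unit and umbilical termination): 0.994500 × 0.835700 = 0.831104
Parallel (master valve solenoid and subsea control module): 1 − (1 − 0.797900)(1 − 0.914000) = 0.982619
Series ([0.982619] and chemical-injection pump): 0.982619 × 0.872600 = 0.857433
Parallel ([0.831104] and [0.857433]): 1 − (1 − 0.831104)(1 − 0.857433) = 0.9759

0.9759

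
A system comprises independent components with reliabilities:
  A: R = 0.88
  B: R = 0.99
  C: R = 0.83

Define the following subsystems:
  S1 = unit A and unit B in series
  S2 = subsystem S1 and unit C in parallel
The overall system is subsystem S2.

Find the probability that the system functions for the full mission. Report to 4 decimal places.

0.9781

Series (A and B): 0.880000 × 0.990000 = 0.871200
Parallel ([0.871200] and C): 1 − (1 − 0.871200)(1 − 0.830000) = 0.9781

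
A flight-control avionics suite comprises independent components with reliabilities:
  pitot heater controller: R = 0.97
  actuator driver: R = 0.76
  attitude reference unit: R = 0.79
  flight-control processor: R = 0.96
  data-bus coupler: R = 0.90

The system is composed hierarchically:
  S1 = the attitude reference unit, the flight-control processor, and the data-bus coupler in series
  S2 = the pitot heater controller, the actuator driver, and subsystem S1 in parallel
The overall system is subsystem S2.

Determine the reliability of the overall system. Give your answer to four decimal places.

Series (attitude reference unit, flight-control processor, and data-bus coupler): 0.790000 × 0.960000 × 0.900000 = 0.682560
Parallel (pitot heater controller, actuator driver, and [0.682560]): 1 − (1 − 0.970000)(1 − 0.760000)(1 − 0.682560) = 0.9977

0.9977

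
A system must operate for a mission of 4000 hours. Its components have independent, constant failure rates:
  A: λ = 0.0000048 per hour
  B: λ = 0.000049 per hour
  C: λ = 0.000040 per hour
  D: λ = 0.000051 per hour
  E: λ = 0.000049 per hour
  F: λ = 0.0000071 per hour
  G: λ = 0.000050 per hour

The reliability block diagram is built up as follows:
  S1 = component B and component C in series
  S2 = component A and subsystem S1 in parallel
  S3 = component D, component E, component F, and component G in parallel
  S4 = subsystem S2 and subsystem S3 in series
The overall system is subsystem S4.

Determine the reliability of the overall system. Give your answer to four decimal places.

R(A) = exp(−0.0000048 × 4000) = 0.980983
R(B) = exp(−0.000049 × 4000) = 0.822012
R(C) = exp(−0.000040 × 4000) = 0.852144
R(D) = exp(−0.000051 × 4000) = 0.815462
R(E) = exp(−0.000049 × 4000) = 0.822012
R(F) = exp(−0.0000071 × 4000) = 0.971999
R(G) = exp(−0.000050 × 4000) = 0.818731
Series (B and C): 0.822012 × 0.852144 = 0.700473
Parallel (A and [0.700473]): 1 − (1 − 0.980983)(1 − 0.700473) = 0.994304
Parallel (D, E, F, and G): 1 − (1 − 0.815462)(1 − 0.822012)(1 − 0.971999)(1 − 0.818731) = 0.999833
Series ([0.994304] and [0.999833]): 0.994304 × 0.999833 = 0.9941

0.9941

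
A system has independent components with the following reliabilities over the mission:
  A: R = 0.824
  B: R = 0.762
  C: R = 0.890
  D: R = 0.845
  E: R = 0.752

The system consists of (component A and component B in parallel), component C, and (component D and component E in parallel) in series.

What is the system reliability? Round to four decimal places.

Parallel (A and B): 1 − (1 − 0.824000)(1 − 0.762000) = 0.958112
Parallel (D and E): 1 − (1 − 0.845000)(1 − 0.752000) = 0.961560
Series ([0.958112], C, and [0.961560]): 0.958112 × 0.890000 × 0.961560 = 0.8199

0.8199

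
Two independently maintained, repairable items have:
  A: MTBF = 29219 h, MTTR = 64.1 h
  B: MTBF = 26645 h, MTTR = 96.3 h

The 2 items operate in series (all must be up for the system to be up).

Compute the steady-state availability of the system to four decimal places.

0.9942

A(A) = MTBF/(MTBF+MTTR) = 29219/(29219+64.1) = 0.997811
A(B) = MTBF/(MTBF+MTTR) = 26645/(26645+96.3) = 0.996399
Series availability: 0.997811 × 0.996399 = 0.9942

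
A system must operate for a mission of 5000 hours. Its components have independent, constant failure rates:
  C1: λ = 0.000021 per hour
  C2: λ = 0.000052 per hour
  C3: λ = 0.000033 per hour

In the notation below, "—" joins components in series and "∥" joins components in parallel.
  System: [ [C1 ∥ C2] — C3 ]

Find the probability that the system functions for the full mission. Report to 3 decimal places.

R(C1) = exp(−0.000021 × 5000) = 0.90032
R(C2) = exp(−0.000052 × 5000) = 0.77105
R(C3) = exp(−0.000033 × 5000) = 0.84789
Parallel (C1 and C2): 1 − (1 − 0.90032)(1 − 0.77105) = 0.97718
Series ([0.97718] and C3): 0.97718 × 0.84789 = 0.829

0.829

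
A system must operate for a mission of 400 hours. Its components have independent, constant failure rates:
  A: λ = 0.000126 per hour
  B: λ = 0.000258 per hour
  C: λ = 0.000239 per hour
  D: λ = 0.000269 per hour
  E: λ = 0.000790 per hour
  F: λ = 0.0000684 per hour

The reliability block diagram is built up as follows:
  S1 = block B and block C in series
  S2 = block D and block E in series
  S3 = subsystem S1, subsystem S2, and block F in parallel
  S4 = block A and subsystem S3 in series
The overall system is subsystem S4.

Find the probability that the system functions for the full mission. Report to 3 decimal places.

0.949

R(A) = exp(−0.000126 × 400) = 0.95085
R(B) = exp(−0.000258 × 400) = 0.90195
R(C) = exp(−0.000239 × 400) = 0.90883
R(D) = exp(−0.000269 × 400) = 0.89799
R(E) = exp(−0.000790 × 400) = 0.72906
R(F) = exp(−0.0000684 × 400) = 0.97301
Series (B and C): 0.90195 × 0.90883 = 0.81972
Series (D and E): 0.89799 × 0.72906 = 0.65469
Parallel ([0.81972], [0.65469], and F): 1 − (1 − 0.81972)(1 − 0.65469)(1 − 0.97301) = 0.99832
Series (A and [0.99832]): 0.95085 × 0.99832 = 0.949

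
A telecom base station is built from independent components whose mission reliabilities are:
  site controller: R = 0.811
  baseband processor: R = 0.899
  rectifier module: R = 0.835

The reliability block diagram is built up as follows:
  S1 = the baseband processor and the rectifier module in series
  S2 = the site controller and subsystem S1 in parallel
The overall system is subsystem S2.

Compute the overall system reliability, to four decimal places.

0.9529

Series (baseband processor and rectifier module): 0.899000 × 0.835000 = 0.750665
Parallel (site controller and [0.750665]): 1 − (1 − 0.811000)(1 − 0.750665) = 0.9529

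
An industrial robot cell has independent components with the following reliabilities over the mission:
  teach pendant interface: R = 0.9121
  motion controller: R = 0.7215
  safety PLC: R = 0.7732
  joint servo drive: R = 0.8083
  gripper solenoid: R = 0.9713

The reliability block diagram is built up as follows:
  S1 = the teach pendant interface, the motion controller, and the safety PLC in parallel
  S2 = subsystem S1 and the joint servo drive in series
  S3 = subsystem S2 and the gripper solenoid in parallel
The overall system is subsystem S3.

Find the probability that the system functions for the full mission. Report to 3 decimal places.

Parallel (teach pendant interface, motion controller, and safety PLC): 1 − (1 − 0.91210)(1 − 0.72150)(1 − 0.77320) = 0.99445
Series ([0.99445] and joint servo drive): 0.99445 × 0.80830 = 0.80381
Parallel ([0.80381] and gripper solenoid): 1 − (1 − 0.80381)(1 − 0.97130) = 0.994

0.994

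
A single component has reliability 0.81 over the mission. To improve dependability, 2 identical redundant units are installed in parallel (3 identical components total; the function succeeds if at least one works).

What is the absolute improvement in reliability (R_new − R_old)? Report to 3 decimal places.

R_before = 0.81
R_after = 1 − (1 − 0.81)^3 = 0.993
ΔR = 0.993 − 0.81 = 0.183

0.183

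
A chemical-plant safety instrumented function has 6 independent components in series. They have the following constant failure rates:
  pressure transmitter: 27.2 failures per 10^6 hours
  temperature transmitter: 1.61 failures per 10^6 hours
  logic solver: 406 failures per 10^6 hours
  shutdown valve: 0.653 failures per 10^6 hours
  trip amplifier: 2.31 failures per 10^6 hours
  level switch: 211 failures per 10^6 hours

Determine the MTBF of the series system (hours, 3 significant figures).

1540

Series of exponential components: λ_sys = Σ λ_i
λ_sys = 0.0000272 + 0.00000161 + 0.000406 + 0.000000653 + 0.00000231 + 0.000211 = 6.4877e-04 /h
MTBF = 1 / λ_sys = 1540 h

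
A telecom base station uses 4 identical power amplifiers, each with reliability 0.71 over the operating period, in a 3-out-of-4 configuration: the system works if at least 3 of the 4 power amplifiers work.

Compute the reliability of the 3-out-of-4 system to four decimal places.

R = Σ_{i=3}^{4} C(4,i) p^i (1−p)^{4−i} with p = 0.71
C(4,3)·0.71^3·0.29^1 = 0.415177
C(4,4)·0.71^4·0.29^0 = 0.254117
Sum = 0.6693

0.6693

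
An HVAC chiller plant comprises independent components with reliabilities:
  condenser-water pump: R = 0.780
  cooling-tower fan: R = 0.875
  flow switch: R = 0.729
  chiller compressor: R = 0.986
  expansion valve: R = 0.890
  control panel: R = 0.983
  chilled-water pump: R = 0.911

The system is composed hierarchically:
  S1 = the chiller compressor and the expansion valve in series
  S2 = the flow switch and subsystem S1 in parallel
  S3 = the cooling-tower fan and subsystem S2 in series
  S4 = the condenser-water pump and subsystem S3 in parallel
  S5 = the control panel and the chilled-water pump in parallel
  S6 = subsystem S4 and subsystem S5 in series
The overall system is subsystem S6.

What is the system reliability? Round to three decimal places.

0.965

Series (chiller compressor and expansion valve): 0.98600 × 0.89000 = 0.87754
Parallel (flow switch and [0.87754]): 1 − (1 − 0.72900)(1 − 0.87754) = 0.96681
Series (cooling-tower fan and [0.96681]): 0.87500 × 0.96681 = 0.84596
Parallel (condenser-water pump and [0.84596]): 1 − (1 − 0.78000)(1 − 0.84596) = 0.96611
Parallel (control panel and chilled-water pump): 1 − (1 − 0.98300)(1 − 0.91100) = 0.99849
Series ([0.96611] and [0.99849]): 0.96611 × 0.99849 = 0.965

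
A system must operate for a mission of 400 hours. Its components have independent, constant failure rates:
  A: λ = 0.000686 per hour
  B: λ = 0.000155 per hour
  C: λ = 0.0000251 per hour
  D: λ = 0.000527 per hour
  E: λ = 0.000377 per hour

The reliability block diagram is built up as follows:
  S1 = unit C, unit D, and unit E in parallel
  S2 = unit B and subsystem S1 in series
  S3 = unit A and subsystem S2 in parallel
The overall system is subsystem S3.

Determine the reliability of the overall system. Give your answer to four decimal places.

0.9855

R(A) = exp(−0.000686 × 400) = 0.760028
R(B) = exp(−0.000155 × 400) = 0.939883
R(C) = exp(−0.0000251 × 400) = 0.990010
R(D) = exp(−0.000527 × 400) = 0.809936
R(E) = exp(−0.000377 × 400) = 0.860020
Parallel (C, D, and E): 1 − (1 − 0.990010)(1 − 0.809936)(1 − 0.860020) = 0.999734
Series (B and [0.999734]): 0.939883 × 0.999734 = 0.939633
Parallel (A and [0.939633]): 1 − (1 − 0.760028)(1 − 0.939633) = 0.9855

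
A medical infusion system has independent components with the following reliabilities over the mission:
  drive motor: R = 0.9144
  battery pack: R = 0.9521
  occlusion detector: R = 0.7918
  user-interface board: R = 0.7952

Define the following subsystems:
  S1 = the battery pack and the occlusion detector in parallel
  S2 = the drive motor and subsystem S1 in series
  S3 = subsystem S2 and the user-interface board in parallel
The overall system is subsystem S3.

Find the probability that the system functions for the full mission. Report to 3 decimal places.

0.981

Parallel (battery pack and occlusion detector): 1 − (1 − 0.95210)(1 − 0.79180) = 0.99003
Series (drive motor and [0.99003]): 0.91440 × 0.99003 = 0.90528
Parallel ([0.90528] and user-interface board): 1 − (1 − 0.90528)(1 − 0.79520) = 0.981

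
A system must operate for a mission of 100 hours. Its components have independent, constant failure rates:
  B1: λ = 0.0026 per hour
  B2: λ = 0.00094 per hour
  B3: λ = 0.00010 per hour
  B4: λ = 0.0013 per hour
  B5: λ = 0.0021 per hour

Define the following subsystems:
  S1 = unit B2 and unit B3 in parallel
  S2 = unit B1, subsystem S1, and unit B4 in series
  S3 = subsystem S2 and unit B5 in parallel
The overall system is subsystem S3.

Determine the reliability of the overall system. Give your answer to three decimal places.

R(B1) = exp(−0.0026 × 100) = 0.77105
R(B2) = exp(−0.00094 × 100) = 0.91028
R(B3) = exp(−0.00010 × 100) = 0.99005
R(B4) = exp(−0.0013 × 100) = 0.87810
R(B5) = exp(−0.0021 × 100) = 0.81058
Parallel (B2 and B3): 1 − (1 − 0.91028)(1 − 0.99005) = 0.99911
Series (B1, [0.99911], and B4): 0.77105 × 0.99911 × 0.87810 = 0.67646
Parallel ([0.67646] and B5): 1 − (1 − 0.67646)(1 − 0.81058) = 0.939

0.939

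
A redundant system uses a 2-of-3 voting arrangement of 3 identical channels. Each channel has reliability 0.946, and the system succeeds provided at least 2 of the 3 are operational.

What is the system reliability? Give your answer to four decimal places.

R = Σ_{i=2}^{3} C(3,i) p^i (1−p)^{3−i} with p = 0.946
C(3,2)·0.946^2·0.054^1 = 0.144976
C(3,3)·0.946^3·0.054^0 = 0.846591
Sum = 0.9916

0.9916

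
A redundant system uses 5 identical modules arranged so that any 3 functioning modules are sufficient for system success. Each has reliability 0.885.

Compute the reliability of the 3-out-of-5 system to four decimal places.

R = Σ_{i=3}^{5} C(5,i) p^i (1−p)^{5−i} with p = 0.885
C(5,3)·0.885^3·0.115^2 = 0.091670
C(5,4)·0.885^4·0.115^1 = 0.352729
C(5,5)·0.885^5·0.115^0 = 0.542896
Sum = 0.9873

0.9873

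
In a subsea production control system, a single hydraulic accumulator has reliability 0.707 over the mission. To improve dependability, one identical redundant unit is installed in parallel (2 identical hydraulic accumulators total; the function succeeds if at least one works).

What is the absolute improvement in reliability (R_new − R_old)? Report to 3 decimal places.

R_before = 0.707
R_after = 1 − (1 − 0.707)^2 = 0.914
ΔR = 0.914 − 0.707 = 0.207

0.207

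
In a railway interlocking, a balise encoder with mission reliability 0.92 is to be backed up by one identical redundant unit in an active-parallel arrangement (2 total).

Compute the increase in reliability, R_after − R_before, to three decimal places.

R_before = 0.92
R_after = 1 − (1 − 0.92)^2 = 0.994
ΔR = 0.994 − 0.92 = 0.074

0.074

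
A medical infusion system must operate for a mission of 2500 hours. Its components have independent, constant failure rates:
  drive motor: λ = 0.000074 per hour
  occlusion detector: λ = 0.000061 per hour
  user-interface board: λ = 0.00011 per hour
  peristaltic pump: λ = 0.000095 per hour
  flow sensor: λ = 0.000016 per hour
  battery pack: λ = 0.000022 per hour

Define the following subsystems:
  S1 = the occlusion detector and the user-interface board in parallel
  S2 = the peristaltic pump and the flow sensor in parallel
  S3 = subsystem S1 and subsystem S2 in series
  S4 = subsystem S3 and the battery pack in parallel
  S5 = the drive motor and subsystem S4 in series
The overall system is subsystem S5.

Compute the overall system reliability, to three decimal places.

0.829

R(drive motor) = exp(−0.000074 × 2500) = 0.83110
R(occlusion detector) = exp(−0.000061 × 2500) = 0.85856
R(user-interface board) = exp(−0.00011 × 2500) = 0.75957
R(peristaltic pump) = exp(−0.000095 × 2500) = 0.78860
R(flow sensor) = exp(−0.000016 × 2500) = 0.96079
R(battery pack) = exp(−0.000022 × 2500) = 0.94649
Parallel (occlusion detector and user-interface board): 1 − (1 − 0.85856)(1 − 0.75957) = 0.96599
Parallel (peristaltic pump and flow sensor): 1 − (1 − 0.78860)(1 − 0.96079) = 0.99171
Series ([0.96599] and [0.99171]): 0.96599 × 0.99171 = 0.95798
Parallel ([0.95798] and battery pack): 1 − (1 − 0.95798)(1 − 0.94649) = 0.99775
Series (drive motor and [0.99775]): 0.83110 × 0.99775 = 0.829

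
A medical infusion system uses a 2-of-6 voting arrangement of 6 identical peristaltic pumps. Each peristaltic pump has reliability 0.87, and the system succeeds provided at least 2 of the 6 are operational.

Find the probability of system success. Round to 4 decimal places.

R = Σ_{i=2}^{6} C(6,i) p^i (1−p)^{6−i} with p = 0.87
C(6,2)·0.87^2·0.13^4 = 0.003243
C(6,3)·0.87^3·0.13^3 = 0.028935
C(6,4)·0.87^4·0.13^2 = 0.145230
C(6,5)·0.87^5·0.13^1 = 0.388768
C(6,6)·0.87^6·0.13^0 = 0.433626
Sum = 0.9998

0.9998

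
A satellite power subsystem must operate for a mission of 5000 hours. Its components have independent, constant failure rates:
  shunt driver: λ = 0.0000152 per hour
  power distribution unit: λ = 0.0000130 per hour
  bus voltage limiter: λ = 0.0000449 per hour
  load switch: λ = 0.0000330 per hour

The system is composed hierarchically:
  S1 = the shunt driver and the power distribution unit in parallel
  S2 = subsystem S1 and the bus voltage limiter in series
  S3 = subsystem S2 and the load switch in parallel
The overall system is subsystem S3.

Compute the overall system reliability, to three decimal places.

R(shunt driver) = exp(−0.0000152 × 5000) = 0.92682
R(power distribution unit) = exp(−0.0000130 × 5000) = 0.93707
R(bus voltage limiter) = exp(−0.0000449 × 5000) = 0.79892
R(load switch) = exp(−0.0000330 × 5000) = 0.84789
Parallel (shunt driver and power distribution unit): 1 − (1 − 0.92682)(1 − 0.93707) = 0.99539
Series ([0.99539] and bus voltage limiter): 0.99539 × 0.79892 = 0.79524
Parallel ([0.79524] and load switch): 1 − (1 − 0.79524)(1 − 0.84789) = 0.969

0.969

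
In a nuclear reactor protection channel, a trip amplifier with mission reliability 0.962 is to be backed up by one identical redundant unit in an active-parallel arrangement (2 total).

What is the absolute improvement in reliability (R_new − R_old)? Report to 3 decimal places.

R_before = 0.962
R_after = 1 − (1 − 0.962)^2 = 0.999
ΔR = 0.999 − 0.962 = 0.037

0.037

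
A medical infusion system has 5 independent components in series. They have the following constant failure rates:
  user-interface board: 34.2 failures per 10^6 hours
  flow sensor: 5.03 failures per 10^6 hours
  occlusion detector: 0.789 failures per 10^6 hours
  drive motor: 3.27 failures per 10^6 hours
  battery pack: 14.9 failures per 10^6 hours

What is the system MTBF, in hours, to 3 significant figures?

Series of exponential components: λ_sys = Σ λ_i
λ_sys = 0.0000342 + 0.00000503 + 0.000000789 + 0.00000327 + 0.0000149 = 5.8189e-05 /h
MTBF = 1 / λ_sys = 17200 h

17200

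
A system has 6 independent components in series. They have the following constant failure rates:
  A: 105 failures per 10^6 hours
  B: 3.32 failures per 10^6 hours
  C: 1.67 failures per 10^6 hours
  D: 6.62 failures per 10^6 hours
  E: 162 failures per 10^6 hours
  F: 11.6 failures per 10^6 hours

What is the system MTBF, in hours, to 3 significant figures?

3450

Series of exponential components: λ_sys = Σ λ_i
λ_sys = 0.000105 + 0.00000332 + 0.00000167 + 0.00000662 + 0.000162 + 0.0000116 = 2.9021e-04 /h
MTBF = 1 / λ_sys = 3450 h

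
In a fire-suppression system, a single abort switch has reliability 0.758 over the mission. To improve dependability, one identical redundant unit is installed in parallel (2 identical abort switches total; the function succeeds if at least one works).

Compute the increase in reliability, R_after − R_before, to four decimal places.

R_before = 0.758
R_after = 1 − (1 − 0.758)^2 = 0.9414
ΔR = 0.9414 − 0.758 = 0.1834

0.1834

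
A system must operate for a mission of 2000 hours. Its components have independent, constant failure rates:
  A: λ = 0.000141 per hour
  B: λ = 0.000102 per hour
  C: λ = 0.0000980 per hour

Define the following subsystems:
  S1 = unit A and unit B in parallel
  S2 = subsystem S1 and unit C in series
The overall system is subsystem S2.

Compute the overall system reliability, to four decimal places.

0.7847

R(A) = exp(−0.000141 × 2000) = 0.754274
R(B) = exp(−0.000102 × 2000) = 0.815462
R(C) = exp(−0.0000980 × 2000) = 0.822012
Parallel (A and B): 1 − (1 − 0.754274)(1 − 0.815462) = 0.954654
Series ([0.954654] and C): 0.954654 × 0.822012 = 0.7847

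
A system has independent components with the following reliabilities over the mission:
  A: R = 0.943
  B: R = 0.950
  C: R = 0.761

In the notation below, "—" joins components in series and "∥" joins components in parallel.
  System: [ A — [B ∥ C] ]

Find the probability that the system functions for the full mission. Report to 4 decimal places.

Parallel (B and C): 1 − (1 − 0.950000)(1 − 0.761000) = 0.988050
Series (A and [0.988050]): 0.943000 × 0.988050 = 0.9317

0.9317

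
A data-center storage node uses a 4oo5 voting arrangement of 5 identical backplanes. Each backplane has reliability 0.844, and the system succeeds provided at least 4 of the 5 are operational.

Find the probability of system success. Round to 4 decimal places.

R = Σ_{i=4}^{5} C(5,i) p^i (1−p)^{5−i} with p = 0.844
C(5,4)·0.844^4·0.156^1 = 0.395790
C(5,5)·0.844^5·0.156^0 = 0.428265
Sum = 0.8241

0.8241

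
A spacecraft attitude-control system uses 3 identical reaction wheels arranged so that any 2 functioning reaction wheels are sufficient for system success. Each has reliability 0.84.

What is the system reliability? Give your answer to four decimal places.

0.9314

R = Σ_{i=2}^{3} C(3,i) p^i (1−p)^{3−i} with p = 0.84
C(3,2)·0.84^2·0.16^1 = 0.338688
C(3,3)·0.84^3·0.16^0 = 0.592704
Sum = 0.9314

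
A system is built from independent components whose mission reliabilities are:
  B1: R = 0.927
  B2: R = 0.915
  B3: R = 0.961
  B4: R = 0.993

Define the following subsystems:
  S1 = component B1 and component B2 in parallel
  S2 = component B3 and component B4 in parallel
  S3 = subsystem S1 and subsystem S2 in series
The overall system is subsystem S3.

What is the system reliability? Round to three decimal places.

0.994

Parallel (B1 and B2): 1 − (1 − 0.92700)(1 − 0.91500) = 0.99380
Parallel (B3 and B4): 1 − (1 − 0.96100)(1 − 0.99300) = 0.99973
Series ([0.99380] and [0.99973]): 0.99380 × 0.99973 = 0.994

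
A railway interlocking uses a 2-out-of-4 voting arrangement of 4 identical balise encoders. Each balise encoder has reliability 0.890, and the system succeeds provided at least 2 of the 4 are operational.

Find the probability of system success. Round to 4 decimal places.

0.9951

R = Σ_{i=2}^{4} C(4,i) p^i (1−p)^{4−i} with p = 0.890
C(4,2)·0.890^2·0.110^2 = 0.057506
C(4,3)·0.890^3·0.110^1 = 0.310186
C(4,4)·0.890^4·0.110^0 = 0.627422
Sum = 0.9951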